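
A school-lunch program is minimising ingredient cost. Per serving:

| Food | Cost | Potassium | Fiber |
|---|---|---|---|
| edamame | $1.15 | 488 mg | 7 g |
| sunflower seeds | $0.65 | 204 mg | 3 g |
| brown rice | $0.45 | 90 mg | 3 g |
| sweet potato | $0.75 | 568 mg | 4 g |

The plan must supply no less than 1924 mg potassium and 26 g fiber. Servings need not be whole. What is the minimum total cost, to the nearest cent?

With two linear requirements the optimum uses one or two foods; enumerate the corners.
edamame only: max(1924/488, 26/7) = 3.943 servings → $4.53.
sunflower seeds only: max(1924/204, 26/3) = 9.431 servings → $6.13.
brown rice only: max(1924/90, 26/3) = 21.38 servings → $9.62.
sweet potato only: max(1924/568, 26/4) = 6.5 servings → $4.88.
edamame + sunflower seeds: the both-tight solution has a negative serving — not a feasible corner.
edamame + brown rice: intersection lies outside the first quadrant.
edamame + sweet potato with both tight: 3.494 servings and 0.3854 servings → $4.31.
sunflower seeds + brown rice with both targets exact would need a negative amount; discard.
sunflower seeds + sweet potato with both tight: 7.964 servings and 0.527 servings → $5.57.
brown rice + sweet potato with both tight: 5.262 servings and 2.554 servings → $4.28.
The minimum over all feasible corners is $4.28.

$4.28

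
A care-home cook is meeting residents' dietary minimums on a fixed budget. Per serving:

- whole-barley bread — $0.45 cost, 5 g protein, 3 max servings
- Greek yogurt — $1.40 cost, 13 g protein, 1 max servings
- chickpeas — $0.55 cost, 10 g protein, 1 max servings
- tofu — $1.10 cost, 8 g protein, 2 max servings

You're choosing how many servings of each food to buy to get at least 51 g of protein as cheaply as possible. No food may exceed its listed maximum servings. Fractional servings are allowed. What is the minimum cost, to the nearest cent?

Cost per g of protein: chickpeas $0.0550, whole-barley bread $0.0900, Greek yogurt $0.1077, tofu $0.1375.
Take 1 serving of chickpeas: +10.0 g protein for $0.55 (total $0.55, still need 41.0 g).
Take 3 servings of whole-barley bread: +15.0 g protein for $1.35 (total $1.90, still need 26.0 g).
Take 1 serving of Greek yogurt: +13.0 g protein for $1.40 (total $3.30, still need 13.0 g).
Take 1.625 servings of tofu: +13.0 g protein for $1.79 (total $5.09, still need 0.0 g).
Greedy by cheapest-per-g is optimal for a single linear constraint, so the minimum cost is $5.09.

$5.09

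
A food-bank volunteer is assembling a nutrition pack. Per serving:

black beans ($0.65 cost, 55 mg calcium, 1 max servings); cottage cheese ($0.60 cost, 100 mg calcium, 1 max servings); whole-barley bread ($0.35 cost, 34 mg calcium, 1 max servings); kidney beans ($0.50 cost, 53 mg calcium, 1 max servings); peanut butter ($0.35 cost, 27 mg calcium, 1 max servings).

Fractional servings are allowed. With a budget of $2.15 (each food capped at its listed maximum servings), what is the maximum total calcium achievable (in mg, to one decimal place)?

Calcium per dollar: cottage cheese 166.7, kidney beans 106, whole-barley bread 97.14, black beans 84.62, peanut butter 77.14.
Take 1 serving of cottage cheese: spends $0.60, +100.0 mg calcium (running total 100.0 mg).
Take 1 serving of kidney beans: spends $0.50, +53.0 mg calcium (running total 153.0 mg).
Take 1 serving of whole-barley bread: spends $0.35, +34.0 mg calcium (running total 187.0 mg).
Take 1 serving of black beans: spends $0.65, +55.0 mg calcium (running total 242.0 mg).
Take 0.1429 servings of peanut butter: spends $0.05, +3.9 mg calcium (running total 245.9 mg).
Filling greedily by calcium-per-dollar is optimal for one linear limit, giving 245.9 mg.

245.9 mg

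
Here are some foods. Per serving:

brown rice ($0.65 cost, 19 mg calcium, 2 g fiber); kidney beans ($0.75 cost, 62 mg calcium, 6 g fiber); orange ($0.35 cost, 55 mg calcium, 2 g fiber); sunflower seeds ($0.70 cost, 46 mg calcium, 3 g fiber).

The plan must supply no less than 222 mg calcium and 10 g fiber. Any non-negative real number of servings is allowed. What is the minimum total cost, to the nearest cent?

At the optimum either one food covers both requirements or two foods hit both targets exactly; no other combination can be cheaper.
brown rice only: max(222/19, 10/2) = 11.68 servings → $7.59.
kidney beans only: max(222/62, 10/6) = 3.581 servings → $2.69.
orange only: max(222/55, 10/2) = 5 servings → $1.75.
sunflower seeds only: max(222/46, 10/3) = 4.826 servings → $3.38.
brown rice + kidney beans with both targets exact would need a negative amount; discard.
brown rice + orange with both tight: 1.472 servings and 3.528 servings → $2.19.
brown rice + sunflower seeds with both targets exact would need a negative amount; discard.
kidney beans + orange with both tight: 0.5146 servings and 3.456 servings → $1.60.
kidney beans + sunflower seeds: the both-tight solution has a negative serving — not a feasible corner.
orange + sunflower seeds with both tight: 2.822 servings and 1.452 servings → $2.00.
So the least-cost plan costs $1.60.

$1.60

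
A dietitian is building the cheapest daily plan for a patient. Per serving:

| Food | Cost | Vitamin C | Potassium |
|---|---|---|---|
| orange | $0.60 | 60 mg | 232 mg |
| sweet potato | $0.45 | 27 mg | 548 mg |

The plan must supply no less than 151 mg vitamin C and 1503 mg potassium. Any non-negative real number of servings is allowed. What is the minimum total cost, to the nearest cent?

$1.88

This is a tiny linear program; its minimum lies at a vertex of the feasible set. List the vertices and price them.
orange only: max(151/60, 1503/232) = 6.478 servings → $3.89.
sweet potato only: max(151/27, 1503/548) = 5.593 servings → $2.52.
orange + sweet potato with both tight: 1.584 servings and 2.072 servings → $1.88.
So the least-cost plan costs $1.88.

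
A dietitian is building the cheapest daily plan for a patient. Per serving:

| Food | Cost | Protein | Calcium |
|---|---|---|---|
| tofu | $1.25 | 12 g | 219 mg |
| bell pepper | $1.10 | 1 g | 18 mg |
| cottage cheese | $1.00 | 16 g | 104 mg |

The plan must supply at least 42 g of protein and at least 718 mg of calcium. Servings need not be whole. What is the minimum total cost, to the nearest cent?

$4.20

Minimising a linear cost over {protein ≥ 42, calcium ≥ 718, servings ≥ 0} — the optimum is at a vertex, using one or two foods.
tofu only: max(42/12, 718/219) = 3.5 servings → $4.38.
bell pepper only: max(42/1, 718/18) = 42 servings → $46.20.
cottage cheese only: max(42/16, 718/104) = 6.904 servings → $6.90.
tofu + bell pepper with both targets exact would need a negative amount; discard.
tofu + cottage cheese with both tight: 3.156 servings and 0.258 servings → $4.20.
bell pepper + cottage cheese with both tight: 38.7 servings and 0.2065 servings → $42.77.
Cheapest feasible corner: $4.20.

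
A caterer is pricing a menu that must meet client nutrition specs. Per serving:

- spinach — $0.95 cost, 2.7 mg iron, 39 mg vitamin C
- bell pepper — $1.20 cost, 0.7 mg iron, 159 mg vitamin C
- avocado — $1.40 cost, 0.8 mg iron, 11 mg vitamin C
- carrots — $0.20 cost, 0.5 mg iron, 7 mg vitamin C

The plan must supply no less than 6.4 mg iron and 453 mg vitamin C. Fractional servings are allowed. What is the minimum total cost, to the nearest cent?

Minimising a linear cost over {iron ≥ 6.4, vitamin C ≥ 453, servings ≥ 0} — the optimum is at a vertex, using one or two foods.
spinach only: max(6.4/2.7, 453/39) = 11.62 servings → $11.03.
bell pepper only: max(6.4/0.7, 453/159) = 9.143 servings → $10.97.
avocado only: max(6.4/0.8, 453/11) = 41.18 servings → $57.65.
carrots only: max(6.4/0.5, 453/7) = 64.71 servings → $12.94.
spinach + bell pepper with both tight: 1.743 servings and 2.422 servings → $4.56.
spinach + avocado: the both-tight solution has a negative serving — not a feasible corner.
spinach + carrots: intersection lies outside the first quadrant.
bell pepper + avocado with both tight: 2.444 servings and 5.862 servings → $11.14.
bell pepper + carrots with both tight: 2.436 servings and 9.39 servings → $4.80.
avocado + carrots with both targets exact would need a negative amount; discard.
The minimum over all feasible corners is $4.56.

$4.56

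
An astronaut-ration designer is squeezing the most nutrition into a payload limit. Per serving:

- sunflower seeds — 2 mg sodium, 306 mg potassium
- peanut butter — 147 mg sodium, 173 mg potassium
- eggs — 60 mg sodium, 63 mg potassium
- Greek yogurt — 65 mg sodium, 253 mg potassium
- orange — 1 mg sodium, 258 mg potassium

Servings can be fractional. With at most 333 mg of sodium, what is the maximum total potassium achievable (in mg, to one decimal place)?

Potassium per mg sodium: orange 258, sunflower seeds 153, Greek yogurt 3.892, peanut butter 1.177, eggs 1.05.
With no serving limits, spend the whole sodium allowance on orange: 333 mg / 1 mg × 258 mg = 85914.0 mg.

85914.0 mg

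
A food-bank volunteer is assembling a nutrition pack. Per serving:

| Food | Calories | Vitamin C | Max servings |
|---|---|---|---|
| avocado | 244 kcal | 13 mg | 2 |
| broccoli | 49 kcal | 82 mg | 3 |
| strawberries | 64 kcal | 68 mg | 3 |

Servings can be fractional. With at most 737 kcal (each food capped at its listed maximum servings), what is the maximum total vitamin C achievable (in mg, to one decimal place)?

Vitamin C per kcal: broccoli 1.673, strawberries 1.062, avocado 0.05328.
Take 3 servings of broccoli: uses 147 kcal, +246.0 mg vitamin C (running total 246.0 mg).
Take 3 servings of strawberries: uses 192 kcal, +204.0 mg vitamin C (running total 450.0 mg).
Take 1.631 servings of avocado: uses 398 kcal, +21.2 mg vitamin C (running total 471.2 mg).
Greedy by best ratio exhausts the calories allowance optimally: 471.2 mg.

471.2 mg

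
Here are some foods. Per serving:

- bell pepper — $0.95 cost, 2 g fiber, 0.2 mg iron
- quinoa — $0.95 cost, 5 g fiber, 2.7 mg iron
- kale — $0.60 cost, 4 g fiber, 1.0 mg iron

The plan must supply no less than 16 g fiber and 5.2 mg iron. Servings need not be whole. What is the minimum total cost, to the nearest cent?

Two binding constraints pin down two serving amounts, so the optimal mix uses at most two foods. The candidates are each food alone (scaled to the tighter of fiber/iron) and each pair with both constraints tight.
bell pepper only: max(16/2, 5.2/0.2) = 26 servings → $24.70.
quinoa only: max(16/5, 5.2/2.7) = 3.2 servings → $3.04.
kale only: max(16/4, 5.2/1.0) = 5.2 servings → $3.12.
bell pepper + quinoa with both tight: 3.909 servings and 1.636 servings → $5.27.
bell pepper + kale with both targets exact would need a negative amount; discard.
quinoa + kale with both tight: 0.8276 servings and 2.966 servings → $2.57.
Cheapest feasible corner: $2.57.

$2.57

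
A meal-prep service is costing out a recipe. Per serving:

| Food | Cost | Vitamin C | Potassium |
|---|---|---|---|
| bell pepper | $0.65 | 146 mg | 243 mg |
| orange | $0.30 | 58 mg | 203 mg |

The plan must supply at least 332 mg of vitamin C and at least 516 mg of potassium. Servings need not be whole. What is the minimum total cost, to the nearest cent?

At the optimum either one food covers both requirements or two foods hit both targets exactly; no other combination can be cheaper.
bell pepper only: max(332/146, 516/243) = 2.274 servings → $1.48.
orange only: max(332/58, 516/203) = 5.724 servings → $1.72.
bell pepper + orange: intersection lies outside the first quadrant.
So the least-cost plan costs $1.48.

$1.48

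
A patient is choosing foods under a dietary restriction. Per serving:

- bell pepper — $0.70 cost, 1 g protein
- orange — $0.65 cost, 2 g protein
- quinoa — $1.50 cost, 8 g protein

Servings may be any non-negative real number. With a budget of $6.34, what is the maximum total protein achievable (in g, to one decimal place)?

33.8 g

Protein per dollar: quinoa 5.333, orange 3.077, bell pepper 1.429.
With no serving limits, spend the whole cost allowance on quinoa: $6.34 / $1.50 × 8 g = 33.8 g.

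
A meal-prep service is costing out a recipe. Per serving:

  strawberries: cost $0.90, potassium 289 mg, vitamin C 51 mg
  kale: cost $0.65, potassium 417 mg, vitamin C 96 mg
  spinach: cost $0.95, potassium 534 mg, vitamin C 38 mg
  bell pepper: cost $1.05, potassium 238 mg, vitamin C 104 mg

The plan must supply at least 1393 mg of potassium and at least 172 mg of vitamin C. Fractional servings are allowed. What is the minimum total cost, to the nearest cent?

The cheapest plan sits at a corner of the feasible region — with two constraints it uses at most two foods.
strawberries only: max(1393/289, 172/51) = 4.82 servings → $4.34.
kale only: max(1393/417, 172/96) = 3.341 servings → $2.17.
spinach only: max(1393/534, 172/38) = 4.526 servings → $4.30.
bell pepper only: max(1393/238, 172/104) = 5.853 servings → $6.15.
strawberries + kale: the both-tight solution has a negative serving — not a feasible corner.
strawberries + spinach with both tight: 2.394 servings and 1.313 servings → $3.40.
strawberries + bell pepper: the both-tight solution has a negative serving — not a feasible corner.
kale + spinach with both tight: 1.099 servings and 1.751 servings → $2.38.
kale + bell pepper: the both-tight solution has a negative serving — not a feasible corner.
spinach + bell pepper with both tight: 2.236 servings and 0.837 servings → $3.00.
The minimum over all feasible corners is $2.17.

$2.17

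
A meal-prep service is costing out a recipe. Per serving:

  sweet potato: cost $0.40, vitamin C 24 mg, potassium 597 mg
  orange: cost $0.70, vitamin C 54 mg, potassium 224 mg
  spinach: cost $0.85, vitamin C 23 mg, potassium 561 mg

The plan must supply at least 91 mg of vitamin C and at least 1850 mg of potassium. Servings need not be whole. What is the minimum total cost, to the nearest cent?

$1.44

sweet potato only: max(91/24, 1850/597) = 3.792 servings → $1.52.
orange only: max(91/54, 1850/224) = 8.259 servings → $5.78.
spinach only: max(91/23, 1850/561) = 3.957 servings → $3.36.
sweet potato + orange with both tight: 2.96 servings and 0.3696 servings → $1.44.
sweet potato + spinach with both targets exact would need a negative amount; discard.
orange + spinach with both tight: 0.3381 servings and 3.163 servings → $2.92.
The minimum over all feasible corners is $1.44.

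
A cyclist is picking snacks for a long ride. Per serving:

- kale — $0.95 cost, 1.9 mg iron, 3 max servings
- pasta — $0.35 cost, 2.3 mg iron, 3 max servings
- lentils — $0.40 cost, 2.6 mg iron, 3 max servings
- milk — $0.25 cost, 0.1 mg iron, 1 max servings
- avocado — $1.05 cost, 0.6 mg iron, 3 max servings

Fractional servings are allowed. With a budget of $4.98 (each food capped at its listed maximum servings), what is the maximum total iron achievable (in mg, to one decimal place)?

20.2 mg

Iron per dollar: pasta 6.571, lentils 6.5, kale 2, avocado 0.5714, milk 0.4.
Take 3 servings of pasta: spends $1.05, +6.9 mg iron (running total 6.9 mg).
Take 3 servings of lentils: spends $1.20, +7.8 mg iron (running total 14.7 mg).
Take 2.874 servings of kale: spends $2.73, +5.5 mg iron (running total 20.2 mg).
Filling greedily by iron-per-dollar is optimal for one linear limit, giving 20.2 mg.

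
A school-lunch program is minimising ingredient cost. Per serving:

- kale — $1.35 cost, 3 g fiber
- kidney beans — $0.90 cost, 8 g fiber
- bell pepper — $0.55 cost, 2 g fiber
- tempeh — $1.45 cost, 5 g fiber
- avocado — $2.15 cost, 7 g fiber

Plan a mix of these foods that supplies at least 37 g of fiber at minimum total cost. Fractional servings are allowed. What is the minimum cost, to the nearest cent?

Cost per g of fiber: kidney beans $0.1125, bell pepper $0.2750, tempeh $0.2900, avocado $0.3071, kale $0.4500.
With no serving limits, use only kidney beans: 37 g / 8 g = 4.625 servings × $0.90 = $4.16.

$4.16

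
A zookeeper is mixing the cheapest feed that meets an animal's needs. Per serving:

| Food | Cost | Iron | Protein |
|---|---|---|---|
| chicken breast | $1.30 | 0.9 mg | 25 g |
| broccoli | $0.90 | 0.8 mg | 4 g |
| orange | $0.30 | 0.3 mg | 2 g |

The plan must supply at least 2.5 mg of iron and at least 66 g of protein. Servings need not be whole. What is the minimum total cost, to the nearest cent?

Check every corner: each single food scaled to meet both minima, and each pair solved so both constraints bind.
chicken breast only: max(2.5/0.9, 66/25) = 2.778 servings → $3.61.
broccoli only: max(2.5/0.8, 66/4) = 16.5 servings → $14.85.
orange only: max(2.5/0.3, 66/2) = 33 servings → $9.90.
chicken breast + broccoli with both tight: 2.61 servings and 0.189 servings → $3.56.
chicken breast + orange with both tight: 2.596 servings and 0.5439 servings → $3.54.
broccoli + orange: intersection lies outside the first quadrant.
Cheapest feasible corner: $3.54.

$3.54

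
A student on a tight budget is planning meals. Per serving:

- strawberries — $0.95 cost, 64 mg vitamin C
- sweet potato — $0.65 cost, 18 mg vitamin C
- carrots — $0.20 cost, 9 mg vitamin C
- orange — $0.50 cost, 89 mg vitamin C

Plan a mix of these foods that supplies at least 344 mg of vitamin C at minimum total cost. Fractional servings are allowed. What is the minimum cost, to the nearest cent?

$1.93

Cost per mg of vitamin C: orange $0.0056, strawberries $0.0148, carrots $0.0222, sweet potato $0.0361.
With no serving limits, use only orange: 344 mg / 89 mg = 3.865 servings × $0.50 = $1.93.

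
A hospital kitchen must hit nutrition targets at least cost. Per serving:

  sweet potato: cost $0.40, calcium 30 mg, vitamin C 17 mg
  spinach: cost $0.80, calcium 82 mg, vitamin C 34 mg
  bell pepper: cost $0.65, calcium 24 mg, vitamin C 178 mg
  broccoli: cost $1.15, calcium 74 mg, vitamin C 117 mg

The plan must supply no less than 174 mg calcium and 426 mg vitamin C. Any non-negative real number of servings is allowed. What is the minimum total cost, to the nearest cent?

$2.57

With two linear requirements the optimum uses one or two foods; enumerate the corners.
sweet potato only: max(174/30, 426/17) = 25.06 servings → $10.02.
spinach only: max(174/82, 426/34) = 12.53 servings → $10.02.
bell pepper only: max(174/24, 426/178) = 7.25 servings → $4.71.
broccoli only: max(174/74, 426/117) = 3.641 servings → $4.19.
sweet potato + spinach with both targets exact would need a negative amount; discard.
sweet potato + bell pepper with both tight: 4.207 servings and 1.991 servings → $2.98.
sweet potato + broccoli: the both-tight solution has a negative serving — not a feasible corner.
spinach + bell pepper with both tight: 1.506 servings and 2.106 servings → $2.57.
spinach + broccoli: intersection lies outside the first quadrant.
bell pepper + broccoli with both tight: 1.077 servings and 2.002 servings → $3.00.
Cheapest feasible corner: $2.57.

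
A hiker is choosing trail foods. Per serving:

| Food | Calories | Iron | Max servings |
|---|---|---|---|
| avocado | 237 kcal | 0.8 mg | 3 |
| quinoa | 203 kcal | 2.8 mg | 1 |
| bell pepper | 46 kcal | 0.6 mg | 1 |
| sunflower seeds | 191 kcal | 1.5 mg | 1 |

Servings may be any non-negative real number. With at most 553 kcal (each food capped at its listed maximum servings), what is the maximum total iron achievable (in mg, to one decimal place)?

Iron per kcal: quinoa 0.01379, bell pepper 0.01304, sunflower seeds 0.007853, avocado 0.003376.
Take 1 serving of quinoa: uses 203 kcal, +2.8 mg iron (running total 2.8 mg).
Take 1 serving of bell pepper: uses 46 kcal, +0.6 mg iron (running total 3.4 mg).
Take 1 serving of sunflower seeds: uses 191 kcal, +1.5 mg iron (running total 4.9 mg).
Take 0.4768 servings of avocado: uses 113 kcal, +0.4 mg iron (running total 5.3 mg).
Filling greedily by iron-per-kcal is optimal for one linear limit, giving 5.3 mg.

5.3 mg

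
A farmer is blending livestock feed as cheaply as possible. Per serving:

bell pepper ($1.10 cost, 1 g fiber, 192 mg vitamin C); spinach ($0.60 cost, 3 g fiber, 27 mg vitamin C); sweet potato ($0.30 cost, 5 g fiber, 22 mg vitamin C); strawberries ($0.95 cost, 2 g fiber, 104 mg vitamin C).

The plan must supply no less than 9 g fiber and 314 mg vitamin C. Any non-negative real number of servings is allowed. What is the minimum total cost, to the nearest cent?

$2.06

The cheapest plan sits at a corner of the feasible region — with two constraints it uses at most two foods.
bell pepper only: max(9/1, 314/192) = 9 servings → $9.90.
spinach only: max(9/3, 314/27) = 11.63 servings → $6.98.
sweet potato only: max(9/5, 314/22) = 14.27 servings → $4.28.
strawberries only: max(9/2, 314/104) = 4.5 servings → $4.28.
bell pepper + spinach with both tight: 1.273 servings and 2.576 servings → $2.95.
bell pepper + sweet potato with both tight: 1.463 servings and 1.507 servings → $2.06.
bell pepper + strawberries with both targets exact would need a negative amount; discard.
spinach + sweet potato with both targets exact would need a negative amount; discard.
spinach + strawberries with both tight: 1.194 servings and 2.709 servings → $3.29.
sweet potato + strawberries with both tight: 0.6471 servings and 2.882 servings → $2.93.
Cheapest feasible corner: $2.06.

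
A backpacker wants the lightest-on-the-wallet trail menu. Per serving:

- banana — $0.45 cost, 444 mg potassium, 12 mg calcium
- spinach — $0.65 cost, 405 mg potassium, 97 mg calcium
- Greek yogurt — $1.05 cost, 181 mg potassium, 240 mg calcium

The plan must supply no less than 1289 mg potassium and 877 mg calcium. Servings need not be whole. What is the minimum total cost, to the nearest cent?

For a min-cost LP with two ≥-constraints, a basic feasible solution has at most two positive variables.
banana only: max(1289/444, 877/12) = 73.08 servings → $32.89.
spinach only: max(1289/405, 877/97) = 9.041 servings → $5.88.
Greek yogurt only: max(1289/181, 877/240) = 7.122 servings → $7.48.
banana + spinach: intersection lies outside the first quadrant.
banana + Greek yogurt with both tight: 1.443 servings and 3.582 servings → $4.41.
spinach + Greek yogurt with both tight: 1.891 servings and 2.89 servings → $4.26.
Cheapest feasible corner: $4.26.

$4.26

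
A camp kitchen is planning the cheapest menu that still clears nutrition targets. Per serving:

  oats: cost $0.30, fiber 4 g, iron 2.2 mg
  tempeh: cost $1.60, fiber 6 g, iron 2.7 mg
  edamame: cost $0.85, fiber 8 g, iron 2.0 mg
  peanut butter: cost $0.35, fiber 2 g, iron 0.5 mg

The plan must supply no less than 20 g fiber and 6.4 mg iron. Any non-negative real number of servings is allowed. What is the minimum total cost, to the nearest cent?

An LP optimum is at a vertex; with two nutrient constraints at most two foods are used. Check each candidate.
oats only: max(20/4, 6.4/2.2) = 5 servings → $1.50.
tempeh only: max(20/6, 6.4/2.7) = 3.333 servings → $5.33.
edamame only: max(20/8, 6.4/2.0) = 3.2 servings → $2.72.
peanut butter only: max(20/2, 6.4/0.5) = 12.8 servings → $4.48.
oats + tempeh: the both-tight solution has a negative serving — not a feasible corner.
oats + edamame with both tight: 1.167 servings and 1.917 servings → $1.98.
oats + peanut butter with both tight: 1.167 servings and 7.667 servings → $3.03.
tempeh + edamame with both tight: 1.167 servings and 1.625 servings → $3.25.
tempeh + peanut butter with both tight: 1.167 servings and 6.5 servings → $4.14.
edamame + peanut butter (both tight): parallel constraints — no distinct corner.
Cheapest feasible corner: $1.50.

$1.50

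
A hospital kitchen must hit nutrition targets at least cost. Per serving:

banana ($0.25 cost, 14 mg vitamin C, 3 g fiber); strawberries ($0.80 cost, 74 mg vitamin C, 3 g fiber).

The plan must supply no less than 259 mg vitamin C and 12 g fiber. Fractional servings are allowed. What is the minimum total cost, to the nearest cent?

$2.86

An LP optimum is at a vertex; with two nutrient constraints at most two foods are used. Check each candidate.
banana only: max(259/14, 12/3) = 18.5 servings → $4.62.
strawberries only: max(259/74, 12/3) = 4 servings → $3.20.
banana + strawberries with both tight: 0.6167 servings and 3.383 servings → $2.86.
The minimum over all feasible corners is $2.86.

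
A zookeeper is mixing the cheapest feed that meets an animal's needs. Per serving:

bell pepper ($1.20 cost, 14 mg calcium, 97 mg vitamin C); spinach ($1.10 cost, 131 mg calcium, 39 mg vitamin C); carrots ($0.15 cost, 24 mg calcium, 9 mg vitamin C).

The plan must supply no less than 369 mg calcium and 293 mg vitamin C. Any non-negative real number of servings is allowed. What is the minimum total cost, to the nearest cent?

$4.18

This is a tiny linear program; its minimum lies at a vertex of the feasible set. List the vertices and price them.
bell pepper only: max(369/14, 293/97) = 26.36 servings → $31.63.
spinach only: max(369/131, 293/39) = 7.513 servings → $8.26.
carrots only: max(369/24, 293/9) = 32.56 servings → $4.88.
bell pepper + spinach with both tight: 1.973 servings and 2.606 servings → $5.23.
bell pepper + carrots with both tight: 1.685 servings and 14.39 servings → $4.18.
spinach + carrots: intersection lies outside the first quadrant.
So the least-cost plan costs $4.18.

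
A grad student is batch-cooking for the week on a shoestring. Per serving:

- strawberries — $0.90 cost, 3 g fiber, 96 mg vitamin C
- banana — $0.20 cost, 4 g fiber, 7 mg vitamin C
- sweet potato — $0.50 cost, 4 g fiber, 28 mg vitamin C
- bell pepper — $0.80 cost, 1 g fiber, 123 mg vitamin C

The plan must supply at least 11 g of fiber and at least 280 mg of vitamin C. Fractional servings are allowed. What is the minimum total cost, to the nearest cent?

$2.16

With two linear requirements the optimum uses one or two foods; enumerate the corners.
strawberries only: max(11/3, 280/96) = 3.667 servings → $3.30.
banana only: max(11/4, 280/7) = 40 servings → $8.00.
sweet potato only: max(11/4, 280/28) = 10 servings → $5.00.
bell pepper only: max(11/1, 280/123) = 11 servings → $8.80.
strawberries + banana with both tight: 2.873 servings and 0.595 servings → $2.70.
strawberries + sweet potato with both tight: 2.707 servings and 0.72 servings → $2.80.
strawberries + bell pepper: the both-tight solution has a negative serving — not a feasible corner.
banana + sweet potato: the both-tight solution has a negative serving — not a feasible corner.
banana + bell pepper with both tight: 2.212 servings and 2.151 servings → $2.16.
sweet potato + bell pepper with both tight: 2.312 servings and 1.75 servings → $2.56.
Cheapest feasible corner: $2.16.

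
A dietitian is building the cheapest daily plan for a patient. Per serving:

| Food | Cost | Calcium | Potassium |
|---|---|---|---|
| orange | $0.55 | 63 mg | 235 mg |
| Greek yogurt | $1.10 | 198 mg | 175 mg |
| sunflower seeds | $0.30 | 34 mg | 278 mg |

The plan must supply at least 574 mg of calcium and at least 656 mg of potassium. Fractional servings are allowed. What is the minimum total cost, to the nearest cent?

$3.26

This is a tiny linear program; its minimum lies at a vertex of the feasible set. List the vertices and price them.
orange only: max(574/63, 656/235) = 9.111 servings → $5.01.
Greek yogurt only: max(574/198, 656/175) = 3.749 servings → $4.12.
sunflower seeds only: max(574/34, 656/278) = 16.88 servings → $5.06.
orange + Greek yogurt with both tight: 0.8291 servings and 2.635 servings → $3.35.
orange + sunflower seeds: intersection lies outside the first quadrant.
Greek yogurt + sunflower seeds with both tight: 2.796 servings and 0.5996 servings → $3.26.
The minimum over all feasible corners is $3.26.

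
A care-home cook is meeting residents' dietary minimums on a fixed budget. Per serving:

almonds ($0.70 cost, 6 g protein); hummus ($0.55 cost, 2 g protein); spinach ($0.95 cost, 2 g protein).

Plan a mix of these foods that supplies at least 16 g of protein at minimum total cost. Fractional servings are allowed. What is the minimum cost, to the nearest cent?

$1.87

Cost per g of protein: almonds $0.1167, hummus $0.2750, spinach $0.4750.
With no serving limits, use only almonds: 16 g / 6 g = 2.667 servings × $0.70 = $1.87.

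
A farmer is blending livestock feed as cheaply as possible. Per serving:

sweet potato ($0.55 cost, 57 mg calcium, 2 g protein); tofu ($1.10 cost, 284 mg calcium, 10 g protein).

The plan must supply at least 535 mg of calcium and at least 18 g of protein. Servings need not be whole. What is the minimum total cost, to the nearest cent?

A basic optimal solution has at most two foods positive. Try each food alone and each pair with both targets met exactly.
sweet potato only: max(535/57, 18/2) = 9.386 servings → $5.16.
tofu only: max(535/284, 18/10) = 1.884 servings → $2.07.
sweet potato + tofu: intersection lies outside the first quadrant.
So the least-cost plan costs $2.07.

$2.07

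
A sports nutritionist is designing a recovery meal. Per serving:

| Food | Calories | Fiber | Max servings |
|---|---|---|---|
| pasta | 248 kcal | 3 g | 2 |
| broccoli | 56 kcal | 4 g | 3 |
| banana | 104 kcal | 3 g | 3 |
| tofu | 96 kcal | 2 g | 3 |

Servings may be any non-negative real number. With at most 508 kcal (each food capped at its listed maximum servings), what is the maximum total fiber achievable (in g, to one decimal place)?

21.6 g

Fiber per kcal: broccoli 0.07143, banana 0.02885, tofu 0.02083, pasta 0.0121.
Take 3 servings of broccoli: uses 168 kcal, +12.0 g fiber (running total 12.0 g).
Take 3 servings of banana: uses 312 kcal, +9.0 g fiber (running total 21.0 g).
Take 0.2917 servings of tofu: uses 28 kcal, +0.6 g fiber (running total 21.6 g).
Filling greedily by fiber-per-kcal is optimal for one linear limit, giving 21.6 g.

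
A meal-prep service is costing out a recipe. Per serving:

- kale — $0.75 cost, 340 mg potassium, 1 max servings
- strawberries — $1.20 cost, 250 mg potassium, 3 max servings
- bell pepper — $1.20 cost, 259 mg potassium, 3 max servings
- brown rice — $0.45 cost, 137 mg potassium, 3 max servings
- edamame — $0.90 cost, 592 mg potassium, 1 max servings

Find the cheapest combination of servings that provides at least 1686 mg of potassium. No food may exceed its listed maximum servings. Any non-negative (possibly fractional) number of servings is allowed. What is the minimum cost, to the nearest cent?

$4.59

Cost per mg of potassium: edamame $0.0015, kale $0.0022, brown rice $0.0033, bell pepper $0.0046, strawberries $0.0048.
Take 1 serving of edamame: +592.0 mg potassium for $0.90 (total $0.90, still need 1094.0 mg).
Take 1 serving of kale: +340.0 mg potassium for $0.75 (total $1.65, still need 754.0 mg).
Take 3 servings of brown rice: +411.0 mg potassium for $1.35 (total $3.00, still need 343.0 mg).
Take 1.324 servings of bell pepper: +343.0 mg potassium for $1.59 (total $4.59, still need 0.0 mg).
Filling from the cheapest source first is optimal under one linear minimum: $4.59.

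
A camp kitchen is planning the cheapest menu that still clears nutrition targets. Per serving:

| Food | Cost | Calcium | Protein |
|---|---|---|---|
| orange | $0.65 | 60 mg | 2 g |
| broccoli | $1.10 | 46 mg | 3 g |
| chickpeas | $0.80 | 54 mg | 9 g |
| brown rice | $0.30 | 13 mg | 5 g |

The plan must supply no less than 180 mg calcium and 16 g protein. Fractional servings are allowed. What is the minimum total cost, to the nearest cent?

This is a tiny linear program; its minimum lies at a vertex of the feasible set. List the vertices and price them.
orange only: max(180/60, 16/2) = 8 servings → $5.20.
broccoli only: max(180/46, 16/3) = 5.333 servings → $5.87.
chickpeas only: max(180/54, 16/9) = 3.333 servings → $2.67.
brown rice only: max(180/13, 16/5) = 13.85 servings → $4.15.
orange + broccoli: intersection lies outside the first quadrant.
orange + chickpeas with both tight: 1.75 servings and 1.389 servings → $2.25.
orange + brown rice with both tight: 2.526 servings and 2.19 servings → $2.30.
broccoli + chickpeas with both tight: 3 servings and 0.7778 servings → $3.92.
broccoli + brown rice with both tight: 3.623 servings and 1.026 servings → $4.29.
chickpeas + brown rice: the both-tight solution has a negative serving — not a feasible corner.
So the least-cost plan costs $2.25.

$2.25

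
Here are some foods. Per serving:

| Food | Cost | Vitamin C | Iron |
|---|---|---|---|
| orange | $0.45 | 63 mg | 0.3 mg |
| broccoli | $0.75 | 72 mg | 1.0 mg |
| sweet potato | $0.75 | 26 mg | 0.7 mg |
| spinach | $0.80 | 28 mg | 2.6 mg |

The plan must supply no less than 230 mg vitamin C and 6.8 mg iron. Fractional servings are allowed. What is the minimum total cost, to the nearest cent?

$3.03

orange only: max(230/63, 6.8/0.3) = 22.67 servings → $10.20.
broccoli only: max(230/72, 6.8/1.0) = 6.8 servings → $5.10.
sweet potato only: max(230/26, 6.8/0.7) = 9.714 servings → $7.29.
spinach only: max(230/28, 6.8/2.6) = 8.214 servings → $6.57.
orange + broccoli: the both-tight solution has a negative serving — not a feasible corner.
orange + sweet potato with both targets exact would need a negative amount; discard.
orange + spinach with both tight: 2.623 servings and 2.313 servings → $3.03.
broccoli + sweet potato: the both-tight solution has a negative serving — not a feasible corner.
broccoli + spinach with both tight: 2.56 servings and 1.631 servings → $3.22.
sweet potato + spinach with both tight: 8.492 servings and 0.3292 servings → $6.63.
Cheapest feasible corner: $3.03.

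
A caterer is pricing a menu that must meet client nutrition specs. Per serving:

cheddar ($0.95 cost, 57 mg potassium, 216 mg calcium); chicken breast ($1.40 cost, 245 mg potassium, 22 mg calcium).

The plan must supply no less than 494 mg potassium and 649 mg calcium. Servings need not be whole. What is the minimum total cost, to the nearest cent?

$4.61

With two linear requirements the optimum uses one or two foods; enumerate the corners.
cheddar only: max(494/57, 649/216) = 8.667 servings → $8.23.
chicken breast only: max(494/245, 649/22) = 29.5 servings → $41.30.
cheddar + chicken breast with both tight: 2.867 servings and 1.349 servings → $4.61.
So the least-cost plan costs $4.61.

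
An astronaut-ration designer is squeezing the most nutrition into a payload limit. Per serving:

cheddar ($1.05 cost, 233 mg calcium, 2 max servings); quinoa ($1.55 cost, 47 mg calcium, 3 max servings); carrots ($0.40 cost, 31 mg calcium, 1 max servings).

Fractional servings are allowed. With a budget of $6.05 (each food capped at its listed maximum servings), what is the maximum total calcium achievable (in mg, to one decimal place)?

604.6 mg

Calcium per dollar: cheddar 221.9, carrots 77.5, quinoa 30.32.
Take 2 servings of cheddar: spends $2.10, +466.0 mg calcium (running total 466.0 mg).
Take 1 serving of carrots: spends $0.40, +31.0 mg calcium (running total 497.0 mg).
Take 2.29 servings of quinoa: spends $3.55, +107.6 mg calcium (running total 604.6 mg).
Filling greedily by calcium-per-dollar is optimal for one linear limit, giving 604.6 mg.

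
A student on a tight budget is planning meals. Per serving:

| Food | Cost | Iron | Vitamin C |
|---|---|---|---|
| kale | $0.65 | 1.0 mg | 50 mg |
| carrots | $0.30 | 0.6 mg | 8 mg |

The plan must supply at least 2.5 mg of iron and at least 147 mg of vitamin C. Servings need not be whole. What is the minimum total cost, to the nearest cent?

The cheapest plan sits at a corner of the feasible region — with two constraints it uses at most two foods.
kale only: max(2.5/1.0, 147/50) = 2.94 servings → $1.91.
carrots only: max(2.5/0.6, 147/8) = 18.38 servings → $5.51.
kale + carrots: the both-tight solution has a negative serving — not a feasible corner.
Cheapest feasible corner: $1.91.

$1.91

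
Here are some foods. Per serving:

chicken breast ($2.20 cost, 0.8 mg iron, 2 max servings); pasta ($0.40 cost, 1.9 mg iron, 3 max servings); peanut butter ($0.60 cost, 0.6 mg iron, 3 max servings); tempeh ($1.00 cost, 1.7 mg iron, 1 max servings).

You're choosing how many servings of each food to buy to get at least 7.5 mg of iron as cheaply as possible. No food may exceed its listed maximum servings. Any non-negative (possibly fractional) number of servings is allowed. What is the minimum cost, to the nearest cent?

Cost per mg of iron: pasta $0.2105, tempeh $0.5882, peanut butter $1.0000, chicken breast $2.7500.
Take 3 servings of pasta: +5.7 mg iron for $1.20 (total $1.20, still need 1.8 mg).
Take 1 serving of tempeh: +1.7 mg iron for $1.00 (total $2.20, still need 0.1 mg).
Take 0.1667 servings of peanut butter: +0.1 mg iron for $0.10 (total $2.30, still need 0.0 mg).
Greedy by cheapest-per-mg is optimal for a single linear constraint, so the minimum cost is $2.30.

$2.30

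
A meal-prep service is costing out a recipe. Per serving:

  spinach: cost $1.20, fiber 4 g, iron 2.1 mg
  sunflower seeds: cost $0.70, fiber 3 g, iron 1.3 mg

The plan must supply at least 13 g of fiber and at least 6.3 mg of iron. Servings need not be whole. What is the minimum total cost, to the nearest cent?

$3.39

The cheapest plan sits at a corner of the feasible region — with two constraints it uses at most two foods.
spinach only: max(13/4, 6.3/2.1) = 3.25 servings → $3.90.
sunflower seeds only: max(13/3, 6.3/1.3) = 4.846 servings → $3.39.
spinach + sunflower seeds with both tight: 1.818 servings and 1.909 servings → $3.52.
Cheapest feasible corner: $3.39.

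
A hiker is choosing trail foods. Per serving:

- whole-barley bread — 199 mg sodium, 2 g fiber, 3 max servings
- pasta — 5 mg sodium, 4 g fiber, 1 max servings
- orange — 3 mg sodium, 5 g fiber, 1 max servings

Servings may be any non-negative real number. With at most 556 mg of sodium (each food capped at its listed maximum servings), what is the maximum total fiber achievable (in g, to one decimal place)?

14.5 g

Fiber per mg sodium: orange 1.667, pasta 0.8, whole-barley bread 0.01005.
Take 1 serving of orange: uses 3 mg sodium, +5.0 g fiber (running total 5.0 g).
Take 1 serving of pasta: uses 5 mg sodium, +4.0 g fiber (running total 9.0 g).
Take 2.754 servings of whole-barley bread: uses 548 mg sodium, +5.5 g fiber (running total 14.5 g).
Greedy by best ratio exhausts the sodium allowance optimally: 14.5 g.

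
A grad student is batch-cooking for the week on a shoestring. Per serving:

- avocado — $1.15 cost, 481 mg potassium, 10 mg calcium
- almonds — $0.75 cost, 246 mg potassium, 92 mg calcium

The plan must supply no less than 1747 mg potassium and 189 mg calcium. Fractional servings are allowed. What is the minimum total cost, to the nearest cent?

$4.46

Check every corner: each single food scaled to meet both minima, and each pair solved so both constraints bind.
avocado only: max(1747/481, 189/10) = 18.9 servings → $21.73.
almonds only: max(1747/246, 189/92) = 7.102 servings → $5.33.
avocado + almonds with both tight: 2.733 servings and 1.757 servings → $4.46.
So the least-cost plan costs $4.46.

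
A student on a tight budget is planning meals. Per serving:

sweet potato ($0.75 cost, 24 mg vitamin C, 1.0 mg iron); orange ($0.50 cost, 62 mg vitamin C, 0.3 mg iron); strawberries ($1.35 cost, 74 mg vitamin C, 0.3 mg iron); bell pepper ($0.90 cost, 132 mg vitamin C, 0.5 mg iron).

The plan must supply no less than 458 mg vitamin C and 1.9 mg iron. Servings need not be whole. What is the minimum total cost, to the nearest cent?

An LP optimum is at a vertex; with two nutrient constraints at most two foods are used. Check each candidate.
sweet potato only: max(458/24, 1.9/1.0) = 19.08 servings → $14.31.
orange only: max(458/62, 1.9/0.3) = 7.387 servings → $3.69.
strawberries only: max(458/74, 1.9/0.3) = 6.333 servings → $8.55.
bell pepper only: max(458/132, 1.9/0.5) = 3.8 servings → $3.42.
sweet potato + orange: intersection lies outside the first quadrant.
sweet potato + strawberries with both tight: 0.0479 servings and 6.174 servings → $8.37.
sweet potato + bell pepper with both tight: 0.1817 servings and 3.437 servings → $3.23.
orange + strawberries with both tight: 0.8889 servings and 5.444 servings → $7.79.
orange + bell pepper with both tight: 2.535 servings and 2.279 servings → $3.32.
strawberries + bell pepper: intersection lies outside the first quadrant.
So the least-cost plan costs $3.23.

$3.23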